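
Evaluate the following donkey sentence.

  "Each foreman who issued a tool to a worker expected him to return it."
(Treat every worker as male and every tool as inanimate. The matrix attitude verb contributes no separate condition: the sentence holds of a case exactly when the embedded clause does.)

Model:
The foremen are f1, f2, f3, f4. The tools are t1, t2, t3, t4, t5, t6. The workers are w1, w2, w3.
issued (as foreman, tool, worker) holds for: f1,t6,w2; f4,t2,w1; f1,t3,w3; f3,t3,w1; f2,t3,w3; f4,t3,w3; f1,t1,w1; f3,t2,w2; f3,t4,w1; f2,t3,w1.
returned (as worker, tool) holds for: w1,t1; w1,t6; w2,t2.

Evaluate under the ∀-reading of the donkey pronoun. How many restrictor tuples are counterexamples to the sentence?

"him" takes "a worker" as antecedent and "it" takes "a tool"; both are donkey pronouns co-varying with the restrictor.
Strong reading: for every (f,t,w) with issued(f,t,w), returned(w,t).
Restrictor triples: (f1,t1,w1)→returned(w1,t1) ✓  (f1,t3,w3)→returned(w3,t3) ✗  (f1,t6,w2)→returned(w2,t6) ✗  (f2,t3,w1)→returned(w1,t3) ✗  (f2,t3,w3)→returned(w3,t3) ✗  (f3,t2,w2)→returned(w2,t2) ✓  (f3,t3,w1)→returned(w1,t3) ✗  (f3,t4,w1)→returned(w1,t4) ✗  (f4,t2,w1)→returned(w1,t2) ✗  (f4,t3,w3)→returned(w3,t3) ✗
Counterexamples (restrictor triples failing the scope): 8.

8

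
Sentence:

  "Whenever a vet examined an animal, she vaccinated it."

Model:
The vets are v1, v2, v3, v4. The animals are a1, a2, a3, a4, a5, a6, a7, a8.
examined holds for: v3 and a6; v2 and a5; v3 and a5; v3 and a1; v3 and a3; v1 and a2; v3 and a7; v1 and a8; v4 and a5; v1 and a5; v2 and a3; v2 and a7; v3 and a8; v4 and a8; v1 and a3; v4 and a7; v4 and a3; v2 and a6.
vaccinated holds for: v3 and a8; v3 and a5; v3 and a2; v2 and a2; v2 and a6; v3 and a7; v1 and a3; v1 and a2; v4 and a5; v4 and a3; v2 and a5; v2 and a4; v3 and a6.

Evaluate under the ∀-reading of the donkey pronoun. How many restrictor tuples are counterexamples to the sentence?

"it" takes "an animal" as antecedent — a donkey pronoun bound across the clause boundary.
Strong reading: for every (v,a) with examined(v,a), vaccinated(v,a).
Restrictor pairs: (v1,a2) ✓  (v1,a3) ✓  (v1,a5) ✗  (v1,a8) ✗  (v2,a3) ✗  (v2,a5) ✓  (v2,a6) ✓  (v2,a7) ✗  (v3,a1) ✗  (v3,a3) ✗  (v3,a5) ✓  (v3,a6) ✓  (v3,a7) ✓  (v3,a8) ✓  (v4,a3) ✓  (v4,a5) ✓  (v4,a7) ✗  (v4,a8) ✗
Counterexamples (restrictor pairs failing the scope): 8.

8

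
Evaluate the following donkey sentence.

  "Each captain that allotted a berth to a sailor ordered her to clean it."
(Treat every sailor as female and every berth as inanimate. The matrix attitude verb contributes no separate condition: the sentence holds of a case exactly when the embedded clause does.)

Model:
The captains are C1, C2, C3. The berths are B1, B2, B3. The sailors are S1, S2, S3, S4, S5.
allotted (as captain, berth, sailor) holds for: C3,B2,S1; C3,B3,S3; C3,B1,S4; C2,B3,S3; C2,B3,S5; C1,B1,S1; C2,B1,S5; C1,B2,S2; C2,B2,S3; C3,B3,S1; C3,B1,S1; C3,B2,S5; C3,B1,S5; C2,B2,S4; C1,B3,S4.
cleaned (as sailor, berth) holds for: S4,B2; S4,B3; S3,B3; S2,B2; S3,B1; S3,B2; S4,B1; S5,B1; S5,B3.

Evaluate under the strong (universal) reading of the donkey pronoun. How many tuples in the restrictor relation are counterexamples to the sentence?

5

"her" takes "a sailor" as antecedent and "it" takes "a berth"; both are donkey pronouns co-varying with the restrictor.
Strong reading: for every (c,b,s) with allotted(c,b,s), cleaned(s,b).
Restrictor triples: (C1,B1,S1)→cleaned(S1,B1) ✗  (C1,B2,S2)→cleaned(S2,B2) ✓  (C1,B3,S4)→cleaned(S4,B3) ✓  (C2,B1,S5)→cleaned(S5,B1) ✓  (C2,B2,S3)→cleaned(S3,B2) ✓  (C2,B2,S4)→cleaned(S4,B2) ✓  (C2,B3,S3)→cleaned(S3,B3) ✓  (C2,B3,S5)→cleaned(S5,B3) ✓  (C3,B1,S1)→cleaned(S1,B1) ✗  (C3,B1,S4)→cleaned(S4,B1) ✓  (C3,B1,S5)→cleaned(S5,B1) ✓  (C3,B2,S1)→cleaned(S1,B2) ✗  (C3,B2,S5)→cleaned(S5,B2) ✗  (C3,B3,S1)→cleaned(S1,B3) ✗  (C3,B3,S3)→cleaned(S3,B3) ✓
Counterexamples (restrictor triples failing the scope): 5.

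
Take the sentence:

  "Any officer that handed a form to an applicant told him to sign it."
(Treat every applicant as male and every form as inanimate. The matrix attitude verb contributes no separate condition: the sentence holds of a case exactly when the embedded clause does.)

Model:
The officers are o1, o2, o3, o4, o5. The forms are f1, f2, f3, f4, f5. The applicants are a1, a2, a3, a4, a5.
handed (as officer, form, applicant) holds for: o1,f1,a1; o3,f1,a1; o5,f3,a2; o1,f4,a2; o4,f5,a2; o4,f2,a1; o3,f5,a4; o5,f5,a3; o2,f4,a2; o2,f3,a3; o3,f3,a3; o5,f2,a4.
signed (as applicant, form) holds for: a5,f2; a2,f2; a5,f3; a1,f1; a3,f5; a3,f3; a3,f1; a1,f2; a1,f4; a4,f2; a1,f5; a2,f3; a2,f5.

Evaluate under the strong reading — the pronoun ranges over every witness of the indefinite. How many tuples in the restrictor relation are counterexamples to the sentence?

3

"him" takes "an applicant" as antecedent and "it" takes "a form"; both are donkey pronouns co-varying with the restrictor.
Strong reading: for every (o,f,a) with handed(o,f,a), signed(a,f).
Restrictor triples: (o1,f1,a1)→signed(a1,f1) ✓  (o1,f4,a2)→signed(a2,f4) ✗  (o2,f3,a3)→signed(a3,f3) ✓  (o2,f4,a2)→signed(a2,f4) ✗  (o3,f1,a1)→signed(a1,f1) ✓  (o3,f3,a3)→signed(a3,f3) ✓  (o3,f5,a4)→signed(a4,f5) ✗  (o4,f2,a1)→signed(a1,f2) ✓  (o4,f5,a2)→signed(a2,f5) ✓  (o5,f2,a4)→signed(a4,f2) ✓  (o5,f3,a2)→signed(a2,f3) ✓  (o5,f5,a3)→signed(a3,f5) ✓
Counterexamples (restrictor triples failing the scope): 3.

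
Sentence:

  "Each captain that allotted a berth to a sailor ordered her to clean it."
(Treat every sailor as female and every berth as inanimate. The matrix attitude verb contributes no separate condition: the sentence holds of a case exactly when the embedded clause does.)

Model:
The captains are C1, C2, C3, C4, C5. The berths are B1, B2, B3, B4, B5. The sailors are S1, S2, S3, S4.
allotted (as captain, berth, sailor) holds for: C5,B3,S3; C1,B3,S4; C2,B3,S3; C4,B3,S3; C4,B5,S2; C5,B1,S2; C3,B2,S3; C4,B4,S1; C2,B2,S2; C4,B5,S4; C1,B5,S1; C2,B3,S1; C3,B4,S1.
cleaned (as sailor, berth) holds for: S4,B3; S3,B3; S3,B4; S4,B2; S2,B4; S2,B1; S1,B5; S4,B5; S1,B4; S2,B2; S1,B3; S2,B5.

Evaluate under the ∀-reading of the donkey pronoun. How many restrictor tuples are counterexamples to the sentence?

1

"her" takes "a sailor" as antecedent and "it" takes "a berth"; both are donkey pronouns co-varying with the restrictor.
Strong reading: for every (c,b,s) with allotted(c,b,s), cleaned(s,b).
Restrictor triples: (C1,B3,S4)→cleaned(S4,B3) ✓  (C1,B5,S1)→cleaned(S1,B5) ✓  (C2,B2,S2)→cleaned(S2,B2) ✓  (C2,B3,S1)→cleaned(S1,B3) ✓  (C2,B3,S3)→cleaned(S3,B3) ✓  (C3,B2,S3)→cleaned(S3,B2) ✗  (C3,B4,S1)→cleaned(S1,B4) ✓  (C4,B3,S3)→cleaned(S3,B3) ✓  (C4,B4,S1)→cleaned(S1,B4) ✓  (C4,B5,S2)→cleaned(S2,B5) ✓  (C4,B5,S4)→cleaned(S4,B5) ✓  (C5,B1,S2)→cleaned(S2,B1) ✓  (C5,B3,S3)→cleaned(S3,B3) ✓
Counterexamples (restrictor triples failing the scope): 1.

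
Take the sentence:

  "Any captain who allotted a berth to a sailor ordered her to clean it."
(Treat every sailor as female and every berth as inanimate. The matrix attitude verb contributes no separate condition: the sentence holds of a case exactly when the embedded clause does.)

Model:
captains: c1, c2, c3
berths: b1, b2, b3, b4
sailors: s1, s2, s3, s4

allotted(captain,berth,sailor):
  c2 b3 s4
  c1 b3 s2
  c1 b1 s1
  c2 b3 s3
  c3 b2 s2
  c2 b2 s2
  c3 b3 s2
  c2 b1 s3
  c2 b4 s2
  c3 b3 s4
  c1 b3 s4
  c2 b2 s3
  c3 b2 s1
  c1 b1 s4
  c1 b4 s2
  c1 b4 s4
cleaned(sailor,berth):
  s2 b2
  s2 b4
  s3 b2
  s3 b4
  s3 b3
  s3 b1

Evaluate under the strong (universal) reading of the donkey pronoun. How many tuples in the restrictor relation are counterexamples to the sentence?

"her" takes "a sailor" as antecedent and "it" takes "a berth"; both are donkey pronouns co-varying with the restrictor.
Strong reading: for every (c,b,s) with allotted(c,b,s), cleaned(s,b).
Restrictor triples: (c1,b1,s1)→cleaned(s1,b1) ✗  (c1,b1,s4)→cleaned(s4,b1) ✗  (c1,b3,s2)→cleaned(s2,b3) ✗  (c1,b3,s4)→cleaned(s4,b3) ✗  (c1,b4,s2)→cleaned(s2,b4) ✓  (c1,b4,s4)→cleaned(s4,b4) ✗  (c2,b1,s3)→cleaned(s3,b1) ✓  (c2,b2,s2)→cleaned(s2,b2) ✓  (c2,b2,s3)→cleaned(s3,b2) ✓  (c2,b3,s3)→cleaned(s3,b3) ✓  (c2,b3,s4)→cleaned(s4,b3) ✗  (c2,b4,s2)→cleaned(s2,b4) ✓  (c3,b2,s1)→cleaned(s1,b2) ✗  (c3,b2,s2)→cleaned(s2,b2) ✓  (c3,b3,s2)→cleaned(s2,b3) ✗  (c3,b3,s4)→cleaned(s4,b3) ✗
Counterexamples (restrictor triples failing the scope): 9.

9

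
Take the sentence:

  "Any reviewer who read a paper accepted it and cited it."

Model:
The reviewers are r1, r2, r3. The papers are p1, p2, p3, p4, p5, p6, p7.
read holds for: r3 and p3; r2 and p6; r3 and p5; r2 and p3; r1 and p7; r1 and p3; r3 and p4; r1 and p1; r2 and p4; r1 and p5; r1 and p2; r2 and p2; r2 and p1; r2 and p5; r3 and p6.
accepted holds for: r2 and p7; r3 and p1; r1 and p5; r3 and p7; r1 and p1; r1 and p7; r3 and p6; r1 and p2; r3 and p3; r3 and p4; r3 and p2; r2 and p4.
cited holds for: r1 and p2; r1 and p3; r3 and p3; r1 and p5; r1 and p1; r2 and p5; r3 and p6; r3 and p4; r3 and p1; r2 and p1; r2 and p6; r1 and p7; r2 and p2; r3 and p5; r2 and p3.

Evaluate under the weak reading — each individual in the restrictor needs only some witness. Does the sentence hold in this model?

False

"it" takes "a paper" as antecedent — a donkey pronoun bound across the clause boundary.
Weak reading: every reviewer r with some read-paper has at least one read-paper p such that accepted(r,p) ∧ cited(r,p).
Per reviewer: r1:✓  r2:✗  r3:✓
r2 has no witness among its read-papers.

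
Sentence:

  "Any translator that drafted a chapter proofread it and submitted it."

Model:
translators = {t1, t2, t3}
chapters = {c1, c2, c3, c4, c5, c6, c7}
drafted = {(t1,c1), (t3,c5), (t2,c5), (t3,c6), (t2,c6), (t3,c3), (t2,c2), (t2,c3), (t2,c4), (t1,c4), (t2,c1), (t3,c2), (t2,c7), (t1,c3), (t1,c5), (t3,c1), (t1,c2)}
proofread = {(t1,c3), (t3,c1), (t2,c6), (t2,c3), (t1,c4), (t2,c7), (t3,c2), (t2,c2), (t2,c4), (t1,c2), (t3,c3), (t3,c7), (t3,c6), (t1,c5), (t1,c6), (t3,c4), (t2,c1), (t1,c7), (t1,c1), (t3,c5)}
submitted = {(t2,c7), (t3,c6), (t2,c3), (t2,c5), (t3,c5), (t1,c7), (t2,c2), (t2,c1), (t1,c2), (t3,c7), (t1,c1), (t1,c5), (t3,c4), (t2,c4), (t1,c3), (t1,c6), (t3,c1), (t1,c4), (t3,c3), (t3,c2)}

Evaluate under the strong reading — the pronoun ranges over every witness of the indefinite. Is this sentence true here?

"it" takes "a chapter" as antecedent — a donkey pronoun bound across the clause boundary.
Strong reading: for every (t,c) with drafted(t,c), proofread(t,c) ∧ submitted(t,c).
Restrictor pairs: (t1,c1) ✓  (t1,c2) ✓  (t1,c3) ✓  (t1,c4) ✓  (t1,c5) ✓  (t2,c1) ✓  (t2,c2) ✓  (t2,c3) ✓  (t2,c4) ✓  (t2,c5) ✗  (t2,c6) ✗  (t2,c7) ✓  (t3,c1) ✓  (t3,c2) ✓  (t3,c3) ✓  (t3,c5) ✓  (t3,c6) ✓
Counterexample: (t2,c5) is in drafted but fails the scope.

False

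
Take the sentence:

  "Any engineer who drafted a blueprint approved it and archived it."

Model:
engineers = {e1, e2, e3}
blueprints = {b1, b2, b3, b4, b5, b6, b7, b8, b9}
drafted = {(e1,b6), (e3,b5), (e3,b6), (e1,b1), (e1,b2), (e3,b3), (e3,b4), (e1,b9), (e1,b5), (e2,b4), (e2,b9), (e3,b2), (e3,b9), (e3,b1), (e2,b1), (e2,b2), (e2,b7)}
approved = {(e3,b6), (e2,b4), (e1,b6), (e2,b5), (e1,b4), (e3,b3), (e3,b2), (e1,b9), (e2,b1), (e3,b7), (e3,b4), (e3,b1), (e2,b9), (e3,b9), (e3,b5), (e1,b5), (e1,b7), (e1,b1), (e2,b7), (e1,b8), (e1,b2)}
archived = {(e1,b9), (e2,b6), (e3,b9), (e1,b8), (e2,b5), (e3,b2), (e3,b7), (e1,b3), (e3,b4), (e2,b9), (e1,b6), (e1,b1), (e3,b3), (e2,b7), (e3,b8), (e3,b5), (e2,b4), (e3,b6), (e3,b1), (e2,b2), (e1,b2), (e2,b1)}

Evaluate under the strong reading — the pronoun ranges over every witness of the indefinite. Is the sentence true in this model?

"it" takes "a blueprint" as antecedent — a donkey pronoun bound across the clause boundary.
Strong reading: for every (e,b) with drafted(e,b), approved(e,b) ∧ archived(e,b).
Restrictor pairs: (e1,b1) ✓  (e1,b2) ✓  (e1,b5) ✗  (e1,b6) ✓  (e1,b9) ✓  (e2,b1) ✓  (e2,b2) ✗  (e2,b4) ✓  (e2,b7) ✓  (e2,b9) ✓  (e3,b1) ✓  (e3,b2) ✓  (e3,b3) ✓  (e3,b4) ✓  (e3,b5) ✓  (e3,b6) ✓  (e3,b9) ✓
Counterexample: (e1,b5) is in drafted but fails the scope.

False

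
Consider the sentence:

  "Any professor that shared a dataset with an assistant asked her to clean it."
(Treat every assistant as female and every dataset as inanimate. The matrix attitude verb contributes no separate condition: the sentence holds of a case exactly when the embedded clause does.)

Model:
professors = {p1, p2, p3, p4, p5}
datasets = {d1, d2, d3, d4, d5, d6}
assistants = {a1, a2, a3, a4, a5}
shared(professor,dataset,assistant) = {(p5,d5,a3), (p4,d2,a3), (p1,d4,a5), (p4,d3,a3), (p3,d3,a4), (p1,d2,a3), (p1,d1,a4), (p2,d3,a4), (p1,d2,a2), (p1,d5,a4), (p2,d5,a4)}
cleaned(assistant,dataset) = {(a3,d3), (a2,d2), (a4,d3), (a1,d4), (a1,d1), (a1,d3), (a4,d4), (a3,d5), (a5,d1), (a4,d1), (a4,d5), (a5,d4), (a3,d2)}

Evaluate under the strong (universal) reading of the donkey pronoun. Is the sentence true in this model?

"her" takes "an assistant" as antecedent and "it" takes "a dataset"; both are donkey pronouns co-varying with the restrictor.
Strong reading: for every (p,d,a) with shared(p,d,a), cleaned(a,d).
Restrictor triples: (p1,d1,a4)→cleaned(a4,d1) ✓  (p1,d2,a2)→cleaned(a2,d2) ✓  (p1,d2,a3)→cleaned(a3,d2) ✓  (p1,d4,a5)→cleaned(a5,d4) ✓  (p1,d5,a4)→cleaned(a4,d5) ✓  (p2,d3,a4)→cleaned(a4,d3) ✓  (p2,d5,a4)→cleaned(a4,d5) ✓  (p3,d3,a4)→cleaned(a4,d3) ✓  (p4,d2,a3)→cleaned(a3,d2) ✓  (p4,d3,a3)→cleaned(a3,d3) ✓  (p5,d5,a3)→cleaned(a3,d5) ✓
Every restrictor triple satisfies the scope.

True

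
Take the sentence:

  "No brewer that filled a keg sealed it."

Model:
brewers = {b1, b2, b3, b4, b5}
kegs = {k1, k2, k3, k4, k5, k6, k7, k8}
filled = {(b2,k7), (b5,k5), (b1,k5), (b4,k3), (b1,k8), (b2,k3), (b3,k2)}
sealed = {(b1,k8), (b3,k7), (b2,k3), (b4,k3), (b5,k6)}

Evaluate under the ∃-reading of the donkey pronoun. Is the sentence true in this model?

False

"it" takes "a keg" as antecedent — a donkey pronoun bound across the clause boundary.
Truth condition: for no (b,k) with filled(b,k) does sealed(b,k) hold.
Restrictor pairs — does the scope hold? (b1,k5):fails  (b1,k8):holds  (b2,k3):holds  (b2,k7):fails  (b3,k2):fails  (b4,k3):holds  (b5,k5):fails
Scope holds for 3 pair(s), so the sentence is false.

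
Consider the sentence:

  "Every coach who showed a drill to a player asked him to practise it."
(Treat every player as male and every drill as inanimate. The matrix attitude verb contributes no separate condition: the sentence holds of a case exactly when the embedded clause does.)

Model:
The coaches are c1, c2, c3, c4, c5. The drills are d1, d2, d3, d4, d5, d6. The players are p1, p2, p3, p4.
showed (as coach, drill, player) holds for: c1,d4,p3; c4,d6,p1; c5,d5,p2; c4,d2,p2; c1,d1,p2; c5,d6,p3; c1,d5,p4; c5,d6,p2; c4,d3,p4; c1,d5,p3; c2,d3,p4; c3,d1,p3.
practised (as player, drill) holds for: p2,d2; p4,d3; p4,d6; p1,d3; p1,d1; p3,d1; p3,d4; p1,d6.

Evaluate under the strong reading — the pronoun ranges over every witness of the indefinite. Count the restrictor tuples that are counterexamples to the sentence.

"him" takes "a player" as antecedent and "it" takes "a drill"; both are donkey pronouns co-varying with the restrictor.
Strong reading: for every (c,d,p) with showed(c,d,p), practised(p,d).
Restrictor triples: (c1,d1,p2)→practised(p2,d1) ✗  (c1,d4,p3)→practised(p3,d4) ✓  (c1,d5,p3)→practised(p3,d5) ✗  (c1,d5,p4)→practised(p4,d5) ✗  (c2,d3,p4)→practised(p4,d3) ✓  (c3,d1,p3)→practised(p3,d1) ✓  (c4,d2,p2)→practised(p2,d2) ✓  (c4,d3,p4)→practised(p4,d3) ✓  (c4,d6,p1)→practised(p1,d6) ✓  (c5,d5,p2)→practised(p2,d5) ✗  (c5,d6,p2)→practised(p2,d6) ✗  (c5,d6,p3)→practised(p3,d6) ✗
Counterexamples (restrictor triples failing the scope): 6.

6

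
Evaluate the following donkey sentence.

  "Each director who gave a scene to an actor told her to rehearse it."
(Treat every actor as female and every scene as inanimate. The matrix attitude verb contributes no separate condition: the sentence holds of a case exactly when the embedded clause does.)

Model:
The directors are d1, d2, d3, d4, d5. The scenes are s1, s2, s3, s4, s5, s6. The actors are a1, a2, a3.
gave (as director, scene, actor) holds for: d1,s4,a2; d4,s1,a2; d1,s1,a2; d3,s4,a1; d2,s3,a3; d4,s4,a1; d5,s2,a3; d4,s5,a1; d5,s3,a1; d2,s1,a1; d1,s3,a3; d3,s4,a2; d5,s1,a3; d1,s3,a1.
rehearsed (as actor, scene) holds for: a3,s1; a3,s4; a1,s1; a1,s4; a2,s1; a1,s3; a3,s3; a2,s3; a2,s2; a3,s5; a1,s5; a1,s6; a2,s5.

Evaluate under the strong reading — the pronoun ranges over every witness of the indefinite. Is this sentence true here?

False

"her" takes "an actor" as antecedent and "it" takes "a scene"; both are donkey pronouns co-varying with the restrictor.
Strong reading: for every (d,s,a) with gave(d,s,a), rehearsed(a,s).
Restrictor triples: (d1,s1,a2)→rehearsed(a2,s1) ✓  (d1,s3,a1)→rehearsed(a1,s3) ✓  (d1,s3,a3)→rehearsed(a3,s3) ✓  (d1,s4,a2)→rehearsed(a2,s4) ✗  (d2,s1,a1)→rehearsed(a1,s1) ✓  (d2,s3,a3)→rehearsed(a3,s3) ✓  (d3,s4,a1)→rehearsed(a1,s4) ✓  (d3,s4,a2)→rehearsed(a2,s4) ✗  (d4,s1,a2)→rehearsed(a2,s1) ✓  (d4,s4,a1)→rehearsed(a1,s4) ✓  (d4,s5,a1)→rehearsed(a1,s5) ✓  (d5,s1,a3)→rehearsed(a3,s1) ✓  (d5,s2,a3)→rehearsed(a3,s2) ✗  (d5,s3,a1)→rehearsed(a1,s3) ✓
Counterexample: (d1,s4,a2) — rehearsed(a2,s4) does not hold.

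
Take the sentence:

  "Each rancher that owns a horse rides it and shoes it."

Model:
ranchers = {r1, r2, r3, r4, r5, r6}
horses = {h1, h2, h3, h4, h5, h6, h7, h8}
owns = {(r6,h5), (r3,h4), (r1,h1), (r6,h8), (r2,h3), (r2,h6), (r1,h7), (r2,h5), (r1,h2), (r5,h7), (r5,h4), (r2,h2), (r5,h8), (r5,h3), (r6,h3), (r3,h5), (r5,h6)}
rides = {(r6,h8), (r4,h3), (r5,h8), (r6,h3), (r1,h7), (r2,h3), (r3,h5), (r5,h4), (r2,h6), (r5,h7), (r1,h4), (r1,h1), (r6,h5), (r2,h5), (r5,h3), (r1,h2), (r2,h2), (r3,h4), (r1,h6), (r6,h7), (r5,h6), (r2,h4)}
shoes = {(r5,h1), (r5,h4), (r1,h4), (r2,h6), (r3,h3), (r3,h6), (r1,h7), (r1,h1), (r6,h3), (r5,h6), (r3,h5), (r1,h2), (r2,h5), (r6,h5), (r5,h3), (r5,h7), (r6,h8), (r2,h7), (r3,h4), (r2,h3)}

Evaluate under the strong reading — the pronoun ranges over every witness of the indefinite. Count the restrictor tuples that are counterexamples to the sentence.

2

"it" takes "a horse" as antecedent — a donkey pronoun bound across the clause boundary.
Strong reading: for every (r,h) with owns(r,h), rides(r,h) ∧ shoes(r,h).
Restrictor pairs: (r1,h1) ✓  (r1,h2) ✓  (r1,h7) ✓  (r2,h2) ✗  (r2,h3) ✓  (r2,h5) ✓  (r2,h6) ✓  (r3,h4) ✓  (r3,h5) ✓  (r5,h3) ✓  (r5,h4) ✓  (r5,h6) ✓  (r5,h7) ✓  (r5,h8) ✗  (r6,h3) ✓  (r6,h5) ✓  (r6,h8) ✓
Counterexamples (restrictor pairs failing the scope): 2.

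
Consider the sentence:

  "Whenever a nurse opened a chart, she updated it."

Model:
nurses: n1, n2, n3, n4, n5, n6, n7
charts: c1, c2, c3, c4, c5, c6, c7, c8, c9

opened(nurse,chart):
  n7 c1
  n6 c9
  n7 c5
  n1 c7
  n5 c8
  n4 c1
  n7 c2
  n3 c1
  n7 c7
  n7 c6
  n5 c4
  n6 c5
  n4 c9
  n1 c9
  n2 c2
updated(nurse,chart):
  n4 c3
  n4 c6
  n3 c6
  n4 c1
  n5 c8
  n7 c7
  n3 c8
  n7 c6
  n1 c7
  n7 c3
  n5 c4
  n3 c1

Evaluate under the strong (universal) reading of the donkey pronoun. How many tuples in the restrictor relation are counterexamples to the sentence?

8

"it" takes "a chart" as antecedent — a donkey pronoun bound across the clause boundary.
Strong reading: for every (n,c) with opened(n,c), updated(n,c).
Restrictor pairs: (n1,c7) ✓  (n1,c9) ✗  (n2,c2) ✗  (n3,c1) ✓  (n4,c1) ✓  (n4,c9) ✗  (n5,c4) ✓  (n5,c8) ✓  (n6,c5) ✗  (n6,c9) ✗  (n7,c1) ✗  (n7,c2) ✗  (n7,c5) ✗  (n7,c6) ✓  (n7,c7) ✓
Counterexamples (restrictor pairs failing the scope): 8.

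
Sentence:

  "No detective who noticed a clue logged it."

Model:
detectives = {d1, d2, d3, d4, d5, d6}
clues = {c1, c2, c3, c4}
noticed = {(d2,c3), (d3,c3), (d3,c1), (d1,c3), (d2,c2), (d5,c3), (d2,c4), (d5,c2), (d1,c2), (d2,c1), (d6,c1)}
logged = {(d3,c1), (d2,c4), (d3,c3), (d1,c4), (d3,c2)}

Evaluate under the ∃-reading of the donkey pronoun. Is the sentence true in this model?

"it" takes "a clue" as antecedent — a donkey pronoun bound across the clause boundary.
Truth condition: for no (d,c) with noticed(d,c) does logged(d,c) hold.
Restrictor pairs — does the scope hold? (d1,c2):fails  (d1,c3):fails  (d2,c1):fails  (d2,c2):fails  (d2,c3):fails  (d2,c4):holds  (d3,c1):holds  (d3,c3):holds  (d5,c2):fails  (d5,c3):fails  (d6,c1):fails
Scope holds for 3 pair(s), so the sentence is false.

False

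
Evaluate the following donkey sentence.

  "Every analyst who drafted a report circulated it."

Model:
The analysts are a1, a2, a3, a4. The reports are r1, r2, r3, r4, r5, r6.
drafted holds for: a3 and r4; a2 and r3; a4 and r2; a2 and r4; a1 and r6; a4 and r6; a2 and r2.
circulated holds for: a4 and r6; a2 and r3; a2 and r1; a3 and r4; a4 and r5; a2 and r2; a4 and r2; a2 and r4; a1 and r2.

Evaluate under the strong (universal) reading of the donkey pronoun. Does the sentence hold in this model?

"it" takes "a report" as antecedent — a donkey pronoun bound across the clause boundary.
Strong reading: for every (a,r) with drafted(a,r), circulated(a,r).
Restrictor pairs: (a1,r6) ✗  (a2,r2) ✓  (a2,r3) ✓  (a2,r4) ✓  (a3,r4) ✓  (a4,r2) ✓  (a4,r6) ✓
Counterexample: (a1,r6) is in drafted but fails the scope.

False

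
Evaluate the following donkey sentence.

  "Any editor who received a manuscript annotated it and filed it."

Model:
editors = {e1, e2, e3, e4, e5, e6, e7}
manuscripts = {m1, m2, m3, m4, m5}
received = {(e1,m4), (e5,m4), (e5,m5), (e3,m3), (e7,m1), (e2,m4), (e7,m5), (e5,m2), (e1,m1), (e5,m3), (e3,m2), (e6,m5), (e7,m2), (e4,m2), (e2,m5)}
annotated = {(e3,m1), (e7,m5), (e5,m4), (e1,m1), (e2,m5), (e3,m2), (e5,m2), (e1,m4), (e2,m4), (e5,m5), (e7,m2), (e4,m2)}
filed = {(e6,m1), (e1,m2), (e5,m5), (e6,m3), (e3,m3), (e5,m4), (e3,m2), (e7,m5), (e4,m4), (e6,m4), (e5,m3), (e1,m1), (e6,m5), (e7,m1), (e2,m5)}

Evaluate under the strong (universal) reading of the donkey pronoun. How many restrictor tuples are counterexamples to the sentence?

9

"it" takes "a manuscript" as antecedent — a donkey pronoun bound across the clause boundary.
Strong reading: for every (e,m) with received(e,m), annotated(e,m) ∧ filed(e,m).
Restrictor pairs: (e1,m1) ✓  (e1,m4) ✗  (e2,m4) ✗  (e2,m5) ✓  (e3,m2) ✓  (e3,m3) ✗  (e4,m2) ✗  (e5,m2) ✗  (e5,m3) ✗  (e5,m4) ✓  (e5,m5) ✓  (e6,m5) ✗  (e7,m1) ✗  (e7,m2) ✗  (e7,m5) ✓
Counterexamples (restrictor pairs failing the scope): 9.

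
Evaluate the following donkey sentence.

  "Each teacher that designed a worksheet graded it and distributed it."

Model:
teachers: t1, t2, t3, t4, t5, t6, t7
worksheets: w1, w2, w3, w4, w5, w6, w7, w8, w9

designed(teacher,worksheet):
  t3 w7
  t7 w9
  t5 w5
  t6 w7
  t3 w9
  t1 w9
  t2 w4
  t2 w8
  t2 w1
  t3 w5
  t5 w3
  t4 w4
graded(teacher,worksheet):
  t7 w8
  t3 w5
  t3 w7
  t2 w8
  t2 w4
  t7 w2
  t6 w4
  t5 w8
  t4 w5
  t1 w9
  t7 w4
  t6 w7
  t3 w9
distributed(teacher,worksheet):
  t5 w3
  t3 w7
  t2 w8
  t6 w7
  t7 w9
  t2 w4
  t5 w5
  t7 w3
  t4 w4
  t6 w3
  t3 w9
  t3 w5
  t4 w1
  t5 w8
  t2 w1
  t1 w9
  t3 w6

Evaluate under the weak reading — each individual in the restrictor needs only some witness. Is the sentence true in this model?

False

"it" takes "a worksheet" as antecedent — a donkey pronoun bound across the clause boundary.
Weak reading: every teacher t with some designed-worksheet has at least one designed-worksheet w such that graded(t,w) ∧ distributed(t,w).
Per teacher: t1:✓  t2:✓  t3:✓  t4:✗  t5:✗  t6:✓  t7:✗
t4 has no witness among its designed-worksheets.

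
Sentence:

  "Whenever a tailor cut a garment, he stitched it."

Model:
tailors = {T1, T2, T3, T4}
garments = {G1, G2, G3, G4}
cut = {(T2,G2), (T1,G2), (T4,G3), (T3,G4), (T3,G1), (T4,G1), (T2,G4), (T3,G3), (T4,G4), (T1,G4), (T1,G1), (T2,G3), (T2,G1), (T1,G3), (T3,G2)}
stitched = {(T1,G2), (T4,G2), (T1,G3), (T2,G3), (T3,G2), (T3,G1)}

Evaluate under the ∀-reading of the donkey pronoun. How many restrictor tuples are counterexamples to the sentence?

10

"it" takes "a garment" as antecedent — a donkey pronoun bound across the clause boundary.
Strong reading: for every (t,g) with cut(t,g), stitched(t,g).
Restrictor pairs: (T1,G1) ✗  (T1,G2) ✓  (T1,G3) ✓  (T1,G4) ✗  (T2,G1) ✗  (T2,G2) ✗  (T2,G3) ✓  (T2,G4) ✗  (T3,G1) ✓  (T3,G2) ✓  (T3,G3) ✗  (T3,G4) ✗  (T4,G1) ✗  (T4,G3) ✗  (T4,G4) ✗
Counterexamples (restrictor pairs failing the scope): 10.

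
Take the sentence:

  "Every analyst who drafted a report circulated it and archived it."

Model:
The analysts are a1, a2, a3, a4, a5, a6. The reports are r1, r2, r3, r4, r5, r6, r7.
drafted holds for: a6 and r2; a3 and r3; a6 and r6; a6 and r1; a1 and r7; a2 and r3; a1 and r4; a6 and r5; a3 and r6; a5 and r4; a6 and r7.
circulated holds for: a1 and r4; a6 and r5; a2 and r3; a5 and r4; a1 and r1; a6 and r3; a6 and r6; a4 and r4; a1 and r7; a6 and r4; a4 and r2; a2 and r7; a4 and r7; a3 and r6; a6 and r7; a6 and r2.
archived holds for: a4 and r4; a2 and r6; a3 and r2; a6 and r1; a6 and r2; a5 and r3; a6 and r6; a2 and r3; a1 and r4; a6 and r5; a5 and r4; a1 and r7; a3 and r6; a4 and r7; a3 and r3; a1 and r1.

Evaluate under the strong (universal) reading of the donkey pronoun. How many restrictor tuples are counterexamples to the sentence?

"it" takes "a report" as antecedent — a donkey pronoun bound across the clause boundary.
Strong reading: for every (a,r) with drafted(a,r), circulated(a,r) ∧ archived(a,r).
Restrictor pairs: (a1,r4) ✓  (a1,r7) ✓  (a2,r3) ✓  (a3,r3) ✗  (a3,r6) ✓  (a5,r4) ✓  (a6,r1) ✗  (a6,r2) ✓  (a6,r5) ✓  (a6,r6) ✓  (a6,r7) ✗
Counterexamples (restrictor pairs failing the scope): 3.

3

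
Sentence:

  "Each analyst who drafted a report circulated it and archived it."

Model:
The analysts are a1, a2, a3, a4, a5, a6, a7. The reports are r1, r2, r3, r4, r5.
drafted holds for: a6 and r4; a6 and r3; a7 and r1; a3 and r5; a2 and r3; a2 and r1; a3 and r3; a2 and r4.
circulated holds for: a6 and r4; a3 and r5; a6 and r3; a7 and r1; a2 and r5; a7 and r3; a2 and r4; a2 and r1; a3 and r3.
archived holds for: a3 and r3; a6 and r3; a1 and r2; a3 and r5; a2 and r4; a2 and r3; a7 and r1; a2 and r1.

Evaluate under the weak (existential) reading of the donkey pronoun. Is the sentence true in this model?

"it" takes "a report" as antecedent — a donkey pronoun bound across the clause boundary.
Weak reading: every analyst a with some drafted-report has at least one drafted-report r such that circulated(a,r) ∧ archived(a,r).
Per analyst: a2:✓  a3:✓  a6:✓  a7:✓
Every analyst in the restrictor has a witness.

True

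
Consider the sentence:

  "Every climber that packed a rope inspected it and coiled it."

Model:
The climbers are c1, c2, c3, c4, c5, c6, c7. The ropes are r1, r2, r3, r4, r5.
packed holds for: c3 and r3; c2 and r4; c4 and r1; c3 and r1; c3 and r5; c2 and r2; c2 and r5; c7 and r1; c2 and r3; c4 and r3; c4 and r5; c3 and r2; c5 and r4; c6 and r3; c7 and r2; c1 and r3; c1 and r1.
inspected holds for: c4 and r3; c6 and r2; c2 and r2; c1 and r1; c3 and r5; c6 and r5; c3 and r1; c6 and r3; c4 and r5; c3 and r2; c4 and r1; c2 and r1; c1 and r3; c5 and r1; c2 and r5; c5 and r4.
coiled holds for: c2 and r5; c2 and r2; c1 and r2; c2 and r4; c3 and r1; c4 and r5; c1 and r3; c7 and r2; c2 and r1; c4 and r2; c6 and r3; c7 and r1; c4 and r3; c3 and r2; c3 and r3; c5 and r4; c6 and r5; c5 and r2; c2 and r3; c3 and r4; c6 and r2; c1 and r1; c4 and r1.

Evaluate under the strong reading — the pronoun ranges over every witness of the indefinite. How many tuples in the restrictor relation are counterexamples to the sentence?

6

"it" takes "a rope" as antecedent — a donkey pronoun bound across the clause boundary.
Strong reading: for every (c,r) with packed(c,r), inspected(c,r) ∧ coiled(c,r).
Restrictor pairs: (c1,r1) ✓  (c1,r3) ✓  (c2,r2) ✓  (c2,r3) ✗  (c2,r4) ✗  (c2,r5) ✓  (c3,r1) ✓  (c3,r2) ✓  (c3,r3) ✗  (c3,r5) ✗  (c4,r1) ✓  (c4,r3) ✓  (c4,r5) ✓  (c5,r4) ✓  (c6,r3) ✓  (c7,r1) ✗  (c7,r2) ✗
Counterexamples (restrictor pairs failing the scope): 6.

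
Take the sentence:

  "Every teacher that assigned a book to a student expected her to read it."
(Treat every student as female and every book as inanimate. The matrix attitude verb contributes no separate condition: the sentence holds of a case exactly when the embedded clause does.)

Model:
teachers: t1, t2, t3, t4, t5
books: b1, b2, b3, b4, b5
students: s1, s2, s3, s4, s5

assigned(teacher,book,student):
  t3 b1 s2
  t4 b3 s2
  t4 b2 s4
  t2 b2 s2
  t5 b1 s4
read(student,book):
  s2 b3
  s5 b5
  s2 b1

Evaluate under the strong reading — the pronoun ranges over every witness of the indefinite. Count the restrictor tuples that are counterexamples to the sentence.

"her" takes "a student" as antecedent and "it" takes "a book"; both are donkey pronouns co-varying with the restrictor.
Strong reading: for every (t,b,s) with assigned(t,b,s), read(s,b).
Restrictor triples: (t2,b2,s2)→read(s2,b2) ✗  (t3,b1,s2)→read(s2,b1) ✓  (t4,b2,s4)→read(s4,b2) ✗  (t4,b3,s2)→read(s2,b3) ✓  (t5,b1,s4)→read(s4,b1) ✗
Counterexamples (restrictor triples failing the scope): 3.

3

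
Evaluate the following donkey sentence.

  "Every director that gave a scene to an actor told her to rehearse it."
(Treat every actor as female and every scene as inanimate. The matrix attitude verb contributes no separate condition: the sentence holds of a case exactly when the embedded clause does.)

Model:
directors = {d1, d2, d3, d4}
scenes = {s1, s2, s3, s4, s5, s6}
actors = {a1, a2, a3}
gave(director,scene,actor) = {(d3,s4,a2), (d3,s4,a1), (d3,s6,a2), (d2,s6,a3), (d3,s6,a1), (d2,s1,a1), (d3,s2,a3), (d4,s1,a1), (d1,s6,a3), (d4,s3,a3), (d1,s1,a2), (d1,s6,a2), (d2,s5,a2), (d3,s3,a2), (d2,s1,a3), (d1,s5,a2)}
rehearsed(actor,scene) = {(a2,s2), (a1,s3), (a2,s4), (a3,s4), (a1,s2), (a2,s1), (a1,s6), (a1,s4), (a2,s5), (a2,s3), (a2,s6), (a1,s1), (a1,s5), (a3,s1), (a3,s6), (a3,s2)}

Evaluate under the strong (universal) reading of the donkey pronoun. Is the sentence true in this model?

False

"her" takes "an actor" as antecedent and "it" takes "a scene"; both are donkey pronouns co-varying with the restrictor.
Strong reading: for every (d,s,a) with gave(d,s,a), rehearsed(a,s).
Restrictor triples: (d1,s1,a2)→rehearsed(a2,s1) ✓  (d1,s5,a2)→rehearsed(a2,s5) ✓  (d1,s6,a2)→rehearsed(a2,s6) ✓  (d1,s6,a3)→rehearsed(a3,s6) ✓  (d2,s1,a1)→rehearsed(a1,s1) ✓  (d2,s1,a3)→rehearsed(a3,s1) ✓  (d2,s5,a2)→rehearsed(a2,s5) ✓  (d2,s6,a3)→rehearsed(a3,s6) ✓  (d3,s2,a3)→rehearsed(a3,s2) ✓  (d3,s3,a2)→rehearsed(a2,s3) ✓  (d3,s4,a1)→rehearsed(a1,s4) ✓  (d3,s4,a2)→rehearsed(a2,s4) ✓  (d3,s6,a1)→rehearsed(a1,s6) ✓  (d3,s6,a2)→rehearsed(a2,s6) ✓  (d4,s1,a1)→rehearsed(a1,s1) ✓  (d4,s3,a3)→rehearsed(a3,s3) ✗
Counterexample: (d4,s3,a3) — rehearsed(a3,s3) does not hold.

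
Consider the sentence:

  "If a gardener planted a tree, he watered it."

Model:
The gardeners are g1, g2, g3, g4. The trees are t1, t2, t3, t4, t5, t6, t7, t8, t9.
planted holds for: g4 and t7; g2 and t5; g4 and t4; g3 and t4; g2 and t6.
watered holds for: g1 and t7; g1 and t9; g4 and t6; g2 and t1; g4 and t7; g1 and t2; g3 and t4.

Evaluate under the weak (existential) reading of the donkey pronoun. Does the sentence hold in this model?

False

"it" takes "a tree" as antecedent — a donkey pronoun bound across the clause boundary.
Weak reading: every gardener g with some planted-tree has at least one planted-tree t such that watered(g,t).
Per gardener: g2:✗  g3:✓  g4:✓
g2 has no witness among its planted-trees.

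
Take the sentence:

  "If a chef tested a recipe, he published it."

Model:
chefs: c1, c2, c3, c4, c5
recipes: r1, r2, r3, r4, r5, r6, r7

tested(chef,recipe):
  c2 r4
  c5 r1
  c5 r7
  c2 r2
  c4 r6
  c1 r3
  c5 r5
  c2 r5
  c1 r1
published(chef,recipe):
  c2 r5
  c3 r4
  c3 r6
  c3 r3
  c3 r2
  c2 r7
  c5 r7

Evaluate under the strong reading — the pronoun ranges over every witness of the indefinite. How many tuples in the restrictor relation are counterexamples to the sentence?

7

"it" takes "a recipe" as antecedent — a donkey pronoun bound across the clause boundary.
Strong reading: for every (c,r) with tested(c,r), published(c,r).
Restrictor pairs: (c1,r1) ✗  (c1,r3) ✗  (c2,r2) ✗  (c2,r4) ✗  (c2,r5) ✓  (c4,r6) ✗  (c5,r1) ✗  (c5,r5) ✗  (c5,r7) ✓
Counterexamples (restrictor pairs failing the scope): 7.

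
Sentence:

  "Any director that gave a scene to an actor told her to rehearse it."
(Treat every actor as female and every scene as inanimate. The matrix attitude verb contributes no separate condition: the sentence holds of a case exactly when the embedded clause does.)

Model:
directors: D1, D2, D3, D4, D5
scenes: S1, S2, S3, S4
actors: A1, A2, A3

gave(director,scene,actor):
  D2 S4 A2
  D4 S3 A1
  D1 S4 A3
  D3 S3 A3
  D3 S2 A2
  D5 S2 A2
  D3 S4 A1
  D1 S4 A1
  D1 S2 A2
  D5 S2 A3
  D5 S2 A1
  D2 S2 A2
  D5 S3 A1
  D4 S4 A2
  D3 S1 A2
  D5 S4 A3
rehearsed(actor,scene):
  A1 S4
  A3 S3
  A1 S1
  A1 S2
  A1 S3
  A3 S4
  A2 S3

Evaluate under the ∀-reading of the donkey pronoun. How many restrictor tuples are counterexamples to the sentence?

8

"her" takes "an actor" as antecedent and "it" takes "a scene"; both are donkey pronouns co-varying with the restrictor.
Strong reading: for every (d,s,a) with gave(d,s,a), rehearsed(a,s).
Restrictor triples: (D1,S2,A2)→rehearsed(A2,S2) ✗  (D1,S4,A1)→rehearsed(A1,S4) ✓  (D1,S4,A3)→rehearsed(A3,S4) ✓  (D2,S2,A2)→rehearsed(A2,S2) ✗  (D2,S4,A2)→rehearsed(A2,S4) ✗  (D3,S1,A2)→rehearsed(A2,S1) ✗  (D3,S2,A2)→rehearsed(A2,S2) ✗  (D3,S3,A3)→rehearsed(A3,S3) ✓  (D3,S4,A1)→rehearsed(A1,S4) ✓  (D4,S3,A1)→rehearsed(A1,S3) ✓  (D4,S4,A2)→rehearsed(A2,S4) ✗  (D5,S2,A1)→rehearsed(A1,S2) ✓  (D5,S2,A2)→rehearsed(A2,S2) ✗  (D5,S2,A3)→rehearsed(A3,S2) ✗  (D5,S3,A1)→rehearsed(A1,S3) ✓  (D5,S4,A3)→rehearsed(A3,S4) ✓
Counterexamples (restrictor triples failing the scope): 8.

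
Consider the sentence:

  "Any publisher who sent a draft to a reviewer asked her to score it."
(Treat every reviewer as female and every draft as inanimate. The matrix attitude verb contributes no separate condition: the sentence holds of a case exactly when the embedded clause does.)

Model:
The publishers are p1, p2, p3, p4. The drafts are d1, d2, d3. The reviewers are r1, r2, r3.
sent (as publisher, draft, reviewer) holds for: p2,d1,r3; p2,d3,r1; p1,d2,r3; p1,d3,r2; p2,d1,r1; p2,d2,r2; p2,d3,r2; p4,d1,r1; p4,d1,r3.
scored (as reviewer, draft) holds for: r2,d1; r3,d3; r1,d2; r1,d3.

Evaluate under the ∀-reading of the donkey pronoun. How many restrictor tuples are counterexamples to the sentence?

8

"her" takes "a reviewer" as antecedent and "it" takes "a draft"; both are donkey pronouns co-varying with the restrictor.
Strong reading: for every (p,d,r) with sent(p,d,r), scored(r,d).
Restrictor triples: (p1,d2,r3)→scored(r3,d2) ✗  (p1,d3,r2)→scored(r2,d3) ✗  (p2,d1,r1)→scored(r1,d1) ✗  (p2,d1,r3)→scored(r3,d1) ✗  (p2,d2,r2)→scored(r2,d2) ✗  (p2,d3,r1)→scored(r1,d3) ✓  (p2,d3,r2)→scored(r2,d3) ✗  (p4,d1,r1)→scored(r1,d1) ✗  (p4,d1,r3)→scored(r3,d1) ✗
Counterexamples (restrictor triples failing the scope): 8.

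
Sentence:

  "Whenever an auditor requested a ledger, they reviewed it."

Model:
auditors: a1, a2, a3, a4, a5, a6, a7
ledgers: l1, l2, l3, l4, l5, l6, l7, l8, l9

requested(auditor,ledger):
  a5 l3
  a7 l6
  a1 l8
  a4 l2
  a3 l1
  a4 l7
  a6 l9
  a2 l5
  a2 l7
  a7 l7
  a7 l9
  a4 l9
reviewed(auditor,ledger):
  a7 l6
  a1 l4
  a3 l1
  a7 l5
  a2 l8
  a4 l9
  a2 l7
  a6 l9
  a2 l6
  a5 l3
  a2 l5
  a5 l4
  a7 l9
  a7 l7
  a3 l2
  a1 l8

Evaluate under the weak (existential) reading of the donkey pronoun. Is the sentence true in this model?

"it" takes "a ledger" as antecedent — a donkey pronoun bound across the clause boundary.
Weak reading: every auditor a with some requested-ledger has at least one requested-ledger l such that reviewed(a,l).
Per auditor: a1:✓  a2:✓  a3:✓  a4:✓  a5:✓  a6:✓  a7:✓
Every auditor in the restrictor has a witness.

True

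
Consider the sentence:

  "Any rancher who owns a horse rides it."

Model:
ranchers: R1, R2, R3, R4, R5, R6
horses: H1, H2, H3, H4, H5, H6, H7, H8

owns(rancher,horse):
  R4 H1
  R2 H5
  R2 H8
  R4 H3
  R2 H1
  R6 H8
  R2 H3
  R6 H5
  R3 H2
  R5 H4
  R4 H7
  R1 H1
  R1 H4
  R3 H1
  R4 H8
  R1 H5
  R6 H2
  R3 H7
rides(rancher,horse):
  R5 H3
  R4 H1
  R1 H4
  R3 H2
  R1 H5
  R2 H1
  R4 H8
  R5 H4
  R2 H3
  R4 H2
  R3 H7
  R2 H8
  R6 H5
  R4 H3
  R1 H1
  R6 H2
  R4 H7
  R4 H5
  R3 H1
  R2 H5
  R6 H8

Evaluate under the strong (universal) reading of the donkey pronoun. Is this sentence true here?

"it" takes "a horse" as antecedent — a donkey pronoun bound across the clause boundary.
Strong reading: for every (r,h) with owns(r,h), rides(r,h).
Restrictor pairs: (R1,H1) ✓  (R1,H4) ✓  (R1,H5) ✓  (R2,H1) ✓  (R2,H3) ✓  (R2,H5) ✓  (R2,H8) ✓  (R3,H1) ✓  (R3,H2) ✓  (R3,H7) ✓  (R4,H1) ✓  (R4,H3) ✓  (R4,H7) ✓  (R4,H8) ✓  (R5,H4) ✓  (R6,H2) ✓  (R6,H5) ✓  (R6,H8) ✓
Every restrictor pair satisfies the scope.

True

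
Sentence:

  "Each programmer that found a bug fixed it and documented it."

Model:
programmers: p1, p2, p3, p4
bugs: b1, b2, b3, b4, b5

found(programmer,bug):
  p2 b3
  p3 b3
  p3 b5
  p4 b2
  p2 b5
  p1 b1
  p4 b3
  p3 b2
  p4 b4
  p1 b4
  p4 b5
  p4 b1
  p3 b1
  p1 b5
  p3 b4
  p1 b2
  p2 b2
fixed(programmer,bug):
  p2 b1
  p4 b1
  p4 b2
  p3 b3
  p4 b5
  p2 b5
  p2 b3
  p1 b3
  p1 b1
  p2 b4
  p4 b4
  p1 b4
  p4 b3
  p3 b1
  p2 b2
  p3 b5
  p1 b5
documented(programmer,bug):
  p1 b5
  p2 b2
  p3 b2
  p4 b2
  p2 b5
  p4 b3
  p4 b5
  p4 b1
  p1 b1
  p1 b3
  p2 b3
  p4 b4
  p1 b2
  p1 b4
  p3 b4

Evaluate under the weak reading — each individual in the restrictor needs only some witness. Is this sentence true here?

"it" takes "a bug" as antecedent — a donkey pronoun bound across the clause boundary.
Weak reading: every programmer p with some found-bug has at least one found-bug b such that fixed(p,b) ∧ documented(p,b).
Per programmer: p1:✓  p2:✓  p3:✗  p4:✓
p3 has no witness among its found-bugs.

False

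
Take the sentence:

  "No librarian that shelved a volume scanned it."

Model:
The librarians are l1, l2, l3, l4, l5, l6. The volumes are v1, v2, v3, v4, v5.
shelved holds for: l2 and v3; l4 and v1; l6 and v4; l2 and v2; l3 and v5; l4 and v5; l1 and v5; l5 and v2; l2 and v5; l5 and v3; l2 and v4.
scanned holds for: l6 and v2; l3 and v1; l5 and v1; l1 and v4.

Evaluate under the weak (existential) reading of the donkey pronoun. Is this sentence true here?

"it" takes "a volume" as antecedent — a donkey pronoun bound across the clause boundary.
Truth condition: for no (l,v) with shelved(l,v) does scanned(l,v) hold.
Restrictor pairs — does the scope hold? (l1,v5):fails  (l2,v2):fails  (l2,v3):fails  (l2,v4):fails  (l2,v5):fails  (l3,v5):fails  (l4,v1):fails  (l4,v5):fails  (l5,v2):fails  (l5,v3):fails  (l6,v4):fails
Scope holds for no restrictor pair, so the sentence is true.

True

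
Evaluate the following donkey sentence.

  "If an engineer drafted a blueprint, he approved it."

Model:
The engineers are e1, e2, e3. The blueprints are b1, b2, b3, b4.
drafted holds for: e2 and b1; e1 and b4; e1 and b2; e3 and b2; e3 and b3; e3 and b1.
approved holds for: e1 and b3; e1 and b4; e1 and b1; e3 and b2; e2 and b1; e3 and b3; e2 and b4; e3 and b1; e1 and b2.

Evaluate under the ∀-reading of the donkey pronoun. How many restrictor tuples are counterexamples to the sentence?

0

"it" takes "a blueprint" as antecedent — a donkey pronoun bound across the clause boundary.
Strong reading: for every (e,b) with drafted(e,b), approved(e,b).
Restrictor pairs: (e1,b2) ✓  (e1,b4) ✓  (e2,b1) ✓  (e3,b1) ✓  (e3,b2) ✓  (e3,b3) ✓
Counterexamples (restrictor pairs failing the scope): 0.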